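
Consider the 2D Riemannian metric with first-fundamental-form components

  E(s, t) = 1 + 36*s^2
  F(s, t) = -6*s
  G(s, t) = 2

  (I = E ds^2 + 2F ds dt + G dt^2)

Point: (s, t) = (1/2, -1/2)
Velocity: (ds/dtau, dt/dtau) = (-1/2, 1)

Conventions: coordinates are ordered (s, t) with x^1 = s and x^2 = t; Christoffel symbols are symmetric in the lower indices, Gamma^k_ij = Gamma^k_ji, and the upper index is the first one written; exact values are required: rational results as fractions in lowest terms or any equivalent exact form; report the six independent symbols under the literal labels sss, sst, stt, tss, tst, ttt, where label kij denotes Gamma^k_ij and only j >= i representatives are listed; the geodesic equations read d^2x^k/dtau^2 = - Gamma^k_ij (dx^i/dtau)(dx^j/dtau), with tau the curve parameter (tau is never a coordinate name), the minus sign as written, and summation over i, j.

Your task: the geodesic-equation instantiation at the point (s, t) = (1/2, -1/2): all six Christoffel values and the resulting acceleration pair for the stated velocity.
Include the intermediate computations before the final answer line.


E = 10, F = -3, G = 2 at the point
E_s = 36, E_t = 0, F_s = -6, F_t = 0, G_s = 0, G_t = 0
EG - F^2 = 11;  g^inv = (1/11) * [[2, 3], [3, 10]]
first-kind symbols [ij,l] = (1/2)(d_i g_jl + d_j g_il - d_l g_ij): [ss,s] = E_s/2 = 18, [ss,t] = F_s - E_t/2 = -6, [st,s] = E_t/2 = 0, [st,t] = G_s/2 = 0, [tt,s] = F_t - G_s/2 = 0, [tt,t] = G_t/2 = 0
Gamma^s_ij = (G*[ij,s] - F*[ij,t])/(EG - F^2), Gamma^t_ij = (E*[ij,t] - F*[ij,s])/(EG - F^2)
Gamma_sss = 18/11, Gamma_sst = 0, Gamma_stt = 0, Gamma_tss = -6/11, Gamma_tst = 0, Gamma_ttt = 0
d^2s/dtau^2 = -(Gamma_sss*(-1/2)^2 + 2*Gamma_sst*(-1/2)*(1) + Gamma_stt*(1)^2) = -9/22
d^2t/dtau^2 = -(Gamma_tss*(-1/2)^2 + 2*Gamma_tst*(-1/2)*(1) + Gamma_ttt*(1)^2) = 3/22

Answer: Gamma_sss = 18/11, Gamma_sst = 0, Gamma_stt = 0, Gamma_tss = -6/11, Gamma_tst = 0, Gamma_ttt = 0; accelerations (d^2s/dtau^2, d^2t/dtau^2) = (-9/22, 3/22)


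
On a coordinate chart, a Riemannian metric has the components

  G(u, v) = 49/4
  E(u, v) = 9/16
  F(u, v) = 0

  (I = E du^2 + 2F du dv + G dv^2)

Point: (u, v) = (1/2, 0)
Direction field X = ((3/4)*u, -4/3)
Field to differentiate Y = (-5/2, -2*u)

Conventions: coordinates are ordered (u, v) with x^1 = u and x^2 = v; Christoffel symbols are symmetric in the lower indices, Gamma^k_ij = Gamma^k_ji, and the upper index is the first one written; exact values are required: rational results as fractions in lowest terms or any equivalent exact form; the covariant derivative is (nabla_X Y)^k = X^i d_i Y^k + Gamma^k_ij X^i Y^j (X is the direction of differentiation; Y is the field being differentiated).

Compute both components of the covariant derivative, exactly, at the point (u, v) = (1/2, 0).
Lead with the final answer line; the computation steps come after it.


Answer: (nabla_X Y)^u = 0, (nabla_X Y)^v = -3/4

E = 9/16, F = 0, G = 49/4 at the point
E_u = 0, E_v = 0, F_u = 0, F_v = 0, G_u = 0, G_v = 0
EG - F^2 = 441/64;  g^inv = (64/441) * [[49/4, 0], [0, 9/16]]
first-kind symbols [ij,l] = (1/2)(d_i g_jl + d_j g_il - d_l g_ij): [uu,u] = E_u/2 = 0, [uu,v] = F_u - E_v/2 = 0, [uv,u] = E_v/2 = 0, [uv,v] = G_u/2 = 0, [vv,u] = F_v - G_u/2 = 0, [vv,v] = G_v/2 = 0
Gamma^u_ij = (G*[ij,u] - F*[ij,v])/(EG - F^2), Gamma^v_ij = (E*[ij,v] - F*[ij,u])/(EG - F^2)
Gamma_uuu = 0, Gamma_uuv = 0, Gamma_uvv = 0, Gamma_vuu = 0, Gamma_vuv = 0, Gamma_vvv = 0
X = (3/8, -4/3), Y = (-5/2, -1) at the point


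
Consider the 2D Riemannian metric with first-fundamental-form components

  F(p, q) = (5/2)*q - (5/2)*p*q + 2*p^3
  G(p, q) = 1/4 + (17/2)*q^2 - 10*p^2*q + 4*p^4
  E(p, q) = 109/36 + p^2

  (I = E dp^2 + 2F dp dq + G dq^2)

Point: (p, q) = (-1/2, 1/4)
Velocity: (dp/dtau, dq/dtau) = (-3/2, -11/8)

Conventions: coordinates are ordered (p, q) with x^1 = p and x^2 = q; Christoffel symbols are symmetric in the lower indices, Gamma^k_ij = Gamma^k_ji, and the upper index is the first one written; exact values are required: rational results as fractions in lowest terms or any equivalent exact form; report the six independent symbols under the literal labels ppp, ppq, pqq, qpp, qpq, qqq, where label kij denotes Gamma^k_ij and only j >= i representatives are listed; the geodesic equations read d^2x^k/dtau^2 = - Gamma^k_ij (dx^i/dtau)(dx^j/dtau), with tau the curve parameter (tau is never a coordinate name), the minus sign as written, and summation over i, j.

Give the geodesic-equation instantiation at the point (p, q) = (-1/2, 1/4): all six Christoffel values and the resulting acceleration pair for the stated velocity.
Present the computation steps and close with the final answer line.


E = 59/18, F = 11/16, G = 13/32 at the point
E_p = -1, E_q = 0, F_p = 7/8, F_q = 15/4, G_p = 1/2, G_q = 7/4
EG - F^2 = 1979/2304;  g^inv = (2304/1979) * [[13/32, -11/16], [-11/16, 59/18]]
first-kind symbols [ij,l] = (1/2)(d_i g_jl + d_j g_il - d_l g_ij): [pp,p] = E_p/2 = -1/2, [pp,q] = F_p - E_q/2 = 7/8, [pq,p] = E_q/2 = 0, [pq,q] = G_p/2 = 1/4, [qq,p] = F_q - G_p/2 = 7/2, [qq,q] = G_q/2 = 7/8
Gamma^p_ij = (G*[ij,p] - F*[ij,q])/(EG - F^2), Gamma^q_ij = (E*[ij,q] - F*[ij,p])/(EG - F^2)
Gamma_ppp = -1854/1979, Gamma_ppq = -396/1979, Gamma_pqq = 1890/1979, Gamma_qpp = 7400/1979, Gamma_qpq = 1888/1979, Gamma_qqq = 1064/1979
d^2p/dtau^2 = -(Gamma_ppp*(-3/2)^2 + 2*Gamma_ppq*(-3/2)*(-11/8) + Gamma_pqq*(-11/8)^2) = 71415/63328
d^2q/dtau^2 = -(Gamma_qpp*(-3/2)^2 + 2*Gamma_qpq*(-3/2)*(-11/8) + Gamma_qqq*(-11/8)^2) = -211597/15832

Answer: Gamma_ppp = -1854/1979, Gamma_ppq = -396/1979, Gamma_pqq = 1890/1979, Gamma_qpp = 7400/1979, Gamma_qpq = 1888/1979, Gamma_qqq = 1064/1979; accelerations (d^2p/dtau^2, d^2q/dtau^2) = (71415/63328, -211597/15832)


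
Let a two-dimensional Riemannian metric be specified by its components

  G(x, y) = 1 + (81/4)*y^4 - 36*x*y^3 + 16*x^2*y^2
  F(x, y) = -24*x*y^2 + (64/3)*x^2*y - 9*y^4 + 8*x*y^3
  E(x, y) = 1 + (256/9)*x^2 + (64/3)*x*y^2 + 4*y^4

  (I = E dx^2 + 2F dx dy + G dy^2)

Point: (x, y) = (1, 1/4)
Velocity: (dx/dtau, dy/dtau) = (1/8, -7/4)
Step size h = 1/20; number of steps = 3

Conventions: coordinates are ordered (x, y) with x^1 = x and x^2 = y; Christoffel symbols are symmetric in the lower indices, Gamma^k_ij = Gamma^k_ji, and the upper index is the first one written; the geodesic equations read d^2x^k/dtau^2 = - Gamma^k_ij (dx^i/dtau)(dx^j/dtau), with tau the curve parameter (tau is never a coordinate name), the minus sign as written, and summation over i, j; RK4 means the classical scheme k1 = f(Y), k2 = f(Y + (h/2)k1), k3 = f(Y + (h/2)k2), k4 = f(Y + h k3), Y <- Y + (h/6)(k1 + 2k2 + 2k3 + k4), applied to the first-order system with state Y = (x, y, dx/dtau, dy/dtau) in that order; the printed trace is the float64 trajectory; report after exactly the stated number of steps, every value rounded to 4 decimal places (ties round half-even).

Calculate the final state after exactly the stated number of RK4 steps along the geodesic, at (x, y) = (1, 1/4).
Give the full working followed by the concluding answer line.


f(Y) = (dx/dtau, dy/dtau, -Gamma^x_ij Y'^i Y'^j, -Gamma^y_ij Y'^i Y'^j) with the Gammas evaluated at the stage position; h = 0.050000; intermediate values shown to 6 dp
step 0: x = 1.0000, y = 0.2500, dx/dtau = 0.1250, dy/dtau = -1.7500
step 1:
  k1: at (x, y) = (1.000000, 0.250000), (dx/dtau, dy/dtau) = (0.125000, -1.750000); Gamma_xxx = 0.929770, Gamma_xxy = 0.174332, Gamma_xyy = 0.305081, Gamma_yxx = 0.122432, Gamma_yxy = 0.022956, Gamma_yyy = 0.040173; k1 = (0.125000, -1.750000, -0.872568, -0.114899)
  k2: at (x, y) = (1.003125, 0.206250), (dx/dtau, dy/dtau) = (0.103186, -1.752872); Gamma_xxx = 0.936736, Gamma_xxy = 0.144901, Gamma_xyy = 0.378720, Gamma_yxx = 0.109641, Gamma_yxy = 0.016960, Gamma_yyy = 0.044327; k2 = (0.103186, -1.752872, -1.121196, -0.131231)
  k3: at (x, y) = (1.002580, 0.206178), (dx/dtau, dy/dtau) = (0.096970, -1.753281); Gamma_xxx = 0.937225, Gamma_xxy = 0.144926, Gamma_xyy = 0.378647, Gamma_yxx = 0.109654, Gamma_yxy = 0.016956, Gamma_yyy = 0.044301; k3 = (0.096970, -1.753281, -1.123493, -0.131447)
  k4: at (x, y) = (1.004849, 0.162336), (dx/dtau, dy/dtau) = (0.068825, -1.756572); Gamma_xxx = 0.944062, Gamma_xxy = 0.114941, Gamma_xyy = 0.452861, Gamma_yxx = 0.093135, Gamma_yxy = 0.011339, Gamma_yyy = 0.044676; k4 = (0.068825, -1.756572, -1.374004, -0.135551)
  Y <- Y + (h/6)(k1 + 2k2 + 2k3 + k4): x = 1.0050, y = 0.1623, dx/dtau = 0.0689, dy/dtau = -1.7565
step 2:
  k1: at (x, y) = (1.004951, 0.162343), (dx/dtau, dy/dtau) = (0.068867, -1.756465); Gamma_xxx = 0.943971, Gamma_xxy = 0.114935, Gamma_xyy = 0.452880, Gamma_yxx = 0.093131, Gamma_yxy = 0.011339, Gamma_yyy = 0.044681; k1 = (0.068867, -1.756465, -1.373881, -0.135546)
  k2: at (x, y) = (1.006673, 0.118431), (dx/dtau, dy/dtau) = (0.034520, -1.759854); Gamma_xxx = 0.950008, Gamma_xxy = 0.084383, Gamma_xyy = 0.527399, Gamma_yxx = 0.072834, Gamma_yxy = 0.006469, Gamma_yyy = 0.040434; k2 = (0.034520, -1.759854, -1.624280, -0.124528)
  k3: at (x, y) = (1.005814, 0.118346), (dx/dtau, dy/dtau) = (0.028260, -1.759578); Gamma_xxx = 0.950776, Gamma_xxy = 0.084391, Gamma_xyy = 0.527349, Gamma_yxx = 0.072840, Gamma_yxy = 0.006465, Gamma_yyy = 0.040401; k3 = (0.028260, -1.759578, -1.625101, -0.124500)
  k4: at (x, y) = (1.006364, 0.074364), (dx/dtau, dy/dtau) = (-0.012388, -1.762690); Gamma_xxx = 0.956090, Gamma_xxy = 0.053324, Gamma_xyy = 0.601653, Gamma_yxx = 0.048791, Gamma_yxy = 0.002721, Gamma_yyy = 0.030703; k4 = (-0.012388, -1.762690, -1.871856, -0.095523)
  Y <- Y + (h/6)(k1 + 2k2 + 2k3 + k4): x = 1.0065, y = 0.0744, dx/dtau = -0.0123, dy/dtau = -1.7625
step 3:
  k1: at (x, y) = (1.006468, 0.074359), (dx/dtau, dy/dtau) = (-0.012337, -1.762541); Gamma_xxx = 0.955999, Gamma_xxy = 0.053315, Gamma_xyy = 0.601677, Gamma_yxx = 0.048784, Gamma_yxy = 0.002721, Gamma_yyy = 0.030703; k1 = (-0.012337, -1.762541, -1.871605, -0.095506)
  k2: at (x, y) = (1.006160, 0.030296), (dx/dtau, dy/dtau) = (-0.059127, -1.764929); Gamma_xxx = 0.959769, Gamma_xxy = 0.021808, Gamma_xyy = 0.675193, Gamma_yxx = 0.021062, Gamma_yxy = 0.000479, Gamma_yyy = 0.014817; k2 = (-0.059127, -1.764929, -2.111116, -0.046328)
  k3: at (x, y) = (1.004990, 0.030236), (dx/dtau, dy/dtau) = (-0.065115, -1.763699); Gamma_xxx = 0.960813, Gamma_xxy = 0.021788, Gamma_xyy = 0.675182, Gamma_yxx = 0.021044, Gamma_yxy = 0.000477, Gamma_yyy = 0.014788; k3 = (-0.065115, -1.763699, -2.109323, -0.046198)
  k4: at (x, y) = (1.003212, -0.013826), (dx/dtau, dy/dtau) = (-0.117803, -1.764851); Gamma_xxx = 0.962986, Gamma_xxy = -0.009986, Gamma_xyy = 0.747027, Gamma_yxx = -0.010140, Gamma_yxy = 0.000105, Gamma_yyy = -0.007866; k4 = (-0.117803, -1.764851, -2.335977, 0.024596)
  Y <- Y + (h/6)(k1 + 2k2 + 2k3 + k4): x = 1.0033, y = -0.0138, dx/dtau = -0.1177, dy/dtau = -1.7647

Answer: x = 1.0033, y = -0.0138, dx/dtau = -0.1177, dy/dtau = -1.7647


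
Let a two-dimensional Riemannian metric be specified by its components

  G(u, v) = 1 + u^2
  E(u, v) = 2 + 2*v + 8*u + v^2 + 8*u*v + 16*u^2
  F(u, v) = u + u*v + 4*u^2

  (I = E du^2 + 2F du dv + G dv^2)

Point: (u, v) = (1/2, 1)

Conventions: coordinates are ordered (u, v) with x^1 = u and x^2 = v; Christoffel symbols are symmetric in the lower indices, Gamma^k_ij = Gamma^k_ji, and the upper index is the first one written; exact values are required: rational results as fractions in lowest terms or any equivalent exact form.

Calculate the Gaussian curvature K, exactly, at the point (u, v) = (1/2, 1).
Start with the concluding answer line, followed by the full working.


Answer: K = -16/4761

E = 17, F = 2, G = 5/4, EG - F^2 = 69/4 at the point
E_u = 32, E_v = 8, F_u = 6, F_v = 1/2, G_u = 1, G_v = 0
E_vv = 2, F_uv = 1, G_uu = 2
Using the Brioschi determinant formula for K from the metric derivatives:
M1 = [[-E_vv/2 + F_uv - G_uu/2, E_u/2, F_u - E_v/2], [F_v - G_u/2, E, F], [G_v/2, F, G]] = [[-1, 16, 2], [0, 17, 2], [0, 2, 5/4]]; det M1 = -69/4
M2 = [[0, E_v/2, G_u/2], [E_v/2, E, F], [G_u/2, F, G]] = [[0, 4, 1/2], [4, 17, 2], [1/2, 2, 5/4]]; det M2 = -65/4
det M1 - det M2 = -1; K = -1 / (69/4)^2 = -16/4761


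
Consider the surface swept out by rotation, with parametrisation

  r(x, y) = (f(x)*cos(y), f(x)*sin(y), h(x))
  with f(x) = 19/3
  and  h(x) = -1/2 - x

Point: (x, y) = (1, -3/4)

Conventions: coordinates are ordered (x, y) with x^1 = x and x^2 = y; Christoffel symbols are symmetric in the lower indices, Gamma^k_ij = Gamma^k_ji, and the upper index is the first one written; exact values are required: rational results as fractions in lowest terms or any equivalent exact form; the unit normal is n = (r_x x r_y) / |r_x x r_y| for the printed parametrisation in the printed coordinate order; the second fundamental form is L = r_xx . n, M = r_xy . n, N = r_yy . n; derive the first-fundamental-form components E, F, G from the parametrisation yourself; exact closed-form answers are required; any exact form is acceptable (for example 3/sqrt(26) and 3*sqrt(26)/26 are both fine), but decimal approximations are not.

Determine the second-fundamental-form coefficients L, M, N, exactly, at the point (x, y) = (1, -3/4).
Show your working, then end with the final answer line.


f = 19/3, f' = 0, f'' = 0, h' = -1, h'' = 0
E = 1, F = 0, G = 361/9; answer radicand W^2 = 1
unnormalised second-form numerators: l = 0, m = 0, n = -19/3; L = l/sqrt(1), and similarly M = m/sqrt(W^2), N = n/sqrt(W^2)

Answer: L = 0, M = 0, N = -19/3


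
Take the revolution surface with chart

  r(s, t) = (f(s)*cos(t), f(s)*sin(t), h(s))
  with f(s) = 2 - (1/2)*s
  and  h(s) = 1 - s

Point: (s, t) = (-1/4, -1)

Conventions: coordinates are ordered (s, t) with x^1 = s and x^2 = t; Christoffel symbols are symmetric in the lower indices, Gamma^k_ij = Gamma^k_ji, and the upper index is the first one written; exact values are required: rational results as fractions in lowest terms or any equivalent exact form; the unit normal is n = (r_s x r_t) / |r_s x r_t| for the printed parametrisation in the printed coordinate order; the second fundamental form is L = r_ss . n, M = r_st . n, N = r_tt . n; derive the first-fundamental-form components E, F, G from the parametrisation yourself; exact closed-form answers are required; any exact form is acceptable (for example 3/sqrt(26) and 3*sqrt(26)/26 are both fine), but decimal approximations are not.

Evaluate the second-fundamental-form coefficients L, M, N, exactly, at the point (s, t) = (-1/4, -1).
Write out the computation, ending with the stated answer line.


f = 17/8, f' = -1/2, f'' = 0, h' = -1, h'' = 0
E = 5/4, F = 0, G = 289/64; answer radicand W^2 = 5/4
unnormalised second-form numerators: l = 0, m = 0, n = -17/8; L = l/sqrt(5/4), and similarly M = m/sqrt(W^2), N = n/sqrt(W^2)

Answer: L = 0, M = 0, N = -17*sqrt(5)/20


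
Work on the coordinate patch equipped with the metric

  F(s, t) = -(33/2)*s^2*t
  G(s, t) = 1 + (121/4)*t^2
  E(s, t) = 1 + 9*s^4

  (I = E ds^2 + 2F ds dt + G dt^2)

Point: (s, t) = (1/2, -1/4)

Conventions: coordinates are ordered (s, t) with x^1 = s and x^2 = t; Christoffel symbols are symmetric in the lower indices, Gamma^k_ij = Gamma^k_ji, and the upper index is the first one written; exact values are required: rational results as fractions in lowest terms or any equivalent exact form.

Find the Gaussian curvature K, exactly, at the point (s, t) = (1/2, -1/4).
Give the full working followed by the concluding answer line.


E = 25/16, F = 33/32, G = 185/64, EG - F^2 = 221/64 at the point
E_s = 9/2, E_t = 0, F_s = 33/8, F_t = -33/8, G_s = 0, G_t = -121/8
E_tt = 0, F_st = -33/2, G_ss = 0
Evaluate Brioschi's two determinant matrices M1, M2 and divide by (EG - F^2)^2.
M1 = [[-E_tt/2 + F_st - G_ss/2, E_s/2, F_s - E_t/2], [F_t - G_s/2, E, F], [G_t/2, F, G]] = [[-33/2, 9/4, 33/8], [-33/8, 25/16, 33/32], [-121/16, 33/32, 185/64]]; det M1 = -33/2
M2 = [[0, E_t/2, G_s/2], [E_t/2, E, F], [G_s/2, F, G]] = [[0, 0, 0], [0, 25/16, 33/32], [0, 33/32, 185/64]]; det M2 = 0
det M1 - det M2 = -33/2; K = -33/2 / (221/64)^2 = -67584/48841

Answer: K = -67584/48841


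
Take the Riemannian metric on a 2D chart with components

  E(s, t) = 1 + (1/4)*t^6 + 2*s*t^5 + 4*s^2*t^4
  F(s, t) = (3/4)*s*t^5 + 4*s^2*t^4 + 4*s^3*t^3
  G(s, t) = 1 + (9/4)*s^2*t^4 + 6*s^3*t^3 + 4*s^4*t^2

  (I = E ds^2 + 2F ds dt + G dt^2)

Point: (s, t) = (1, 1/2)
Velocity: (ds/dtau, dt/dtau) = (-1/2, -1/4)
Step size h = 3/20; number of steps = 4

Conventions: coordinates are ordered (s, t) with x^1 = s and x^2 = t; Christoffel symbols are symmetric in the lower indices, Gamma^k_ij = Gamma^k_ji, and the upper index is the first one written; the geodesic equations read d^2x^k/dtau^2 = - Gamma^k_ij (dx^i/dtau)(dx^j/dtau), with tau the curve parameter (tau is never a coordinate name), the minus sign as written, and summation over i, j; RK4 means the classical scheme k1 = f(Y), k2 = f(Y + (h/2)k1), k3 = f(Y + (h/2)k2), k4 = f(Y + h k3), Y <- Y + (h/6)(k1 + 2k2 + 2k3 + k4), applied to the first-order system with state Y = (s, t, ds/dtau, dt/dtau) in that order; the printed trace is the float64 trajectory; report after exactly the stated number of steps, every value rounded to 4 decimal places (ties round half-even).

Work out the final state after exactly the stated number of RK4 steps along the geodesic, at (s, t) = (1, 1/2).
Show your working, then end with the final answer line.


f(Y) = (ds/dtau, dt/dtau, -Gamma^s_ij Y'^i Y'^j, -Gamma^t_ij Y'^i Y'^j) with the Gammas evaluated at the stage position; h = 0.150000; intermediate values shown to 6 dp
step 0: s = 1.0000, t = 0.5000, ds/dtau = -0.5000, dt/dtau = -0.2500
step 1:
  k1: at (s, t) = (1.000000, 0.500000), (ds/dtau, dt/dtau) = (-0.500000, -0.250000); Gamma_sss = 0.087698, Gamma_sst = 0.416565, Gamma_stt = 0.613886, Gamma_tss = 0.214373, Gamma_tst = 1.018270, Gamma_ttt = 1.500609; k1 = (-0.500000, -0.250000, -0.164434, -0.401949)
  k2: at (s, t) = (0.962500, 0.481250), (ds/dtau, dt/dtau) = (-0.512333, -0.280146); Gamma_sss = 0.084336, Gamma_sst = 0.400598, Gamma_stt = 0.590355, Gamma_tss = 0.206156, Gamma_tst = 0.979240, Gamma_ttt = 1.443091; k2 = (-0.512333, -0.280146, -0.183463, -0.448466)
  k3: at (s, t) = (0.961575, 0.478989), (ds/dtau, dt/dtau) = (-0.513760, -0.283635); Gamma_sss = 0.083504, Gamma_sst = 0.397897, Gamma_stt = 0.587980, Gamma_tss = 0.204763, Gamma_tst = 0.975699, Gamma_ttt = 1.441809; k3 = (-0.513760, -0.283635, -0.185306, -0.454397)
  k4: at (s, t) = (0.922936, 0.457455), (ds/dtau, dt/dtau) = (-0.527796, -0.318160); Gamma_sss = 0.077939, Gamma_sst = 0.372946, Gamma_stt = 0.553119, Gamma_tss = 0.191919, Gamma_tst = 0.918349, Gamma_ttt = 1.362011; k4 = (-0.527796, -0.318160, -0.202954, -0.499757)
  Y <- Y + (h/6)(k1 + 2k2 + 2k3 + k4): s = 0.9230, t = 0.4576, ds/dtau = -0.5276, dt/dtau = -0.3177
step 2:
  k1: at (s, t) = (0.923000, 0.457607), (ds/dtau, dt/dtau) = (-0.527623, -0.317686); Gamma_sss = 0.077999, Gamma_sst = 0.373151, Gamma_stt = 0.553318, Gamma_tss = 0.192025, Gamma_tst = 0.918653, Gamma_ttt = 1.362200; k1 = (-0.527623, -0.317686, -0.202651, -0.498902)
  k2: at (s, t) = (0.883429, 0.433781), (ds/dtau, dt/dtau) = (-0.542822, -0.355103); Gamma_sss = 0.070321, Gamma_sst = 0.339171, Gamma_stt = 0.506491, Gamma_tss = 0.174531, Gamma_tst = 0.841792, Gamma_ttt = 1.257066; k2 = (-0.542822, -0.355103, -0.215344, -0.534465)
  k3: at (s, t) = (0.882289, 0.430974), (ds/dtau, dt/dtau) = (-0.543774, -0.357771); Gamma_sss = 0.069149, Gamma_sst = 0.334983, Gamma_stt = 0.502143, Gamma_tss = 0.172372, Gamma_tst = 0.835039, Gamma_ttt = 1.251734; k3 = (-0.543774, -0.357771, -0.215060, -0.536098)
  k4: at (s, t) = (0.841434, 0.403941), (ds/dtau, dt/dtau) = (-0.559882, -0.398101); Gamma_sss = 0.059046, Gamma_sst = 0.290276, Gamma_stt = 0.440701, Gamma_tss = 0.149355, Gamma_tst = 0.734248, Gamma_ttt = 1.114747; k4 = (-0.559882, -0.398101, -0.217752, -0.550800)
  Y <- Y + (h/6)(k1 + 2k2 + 2k3 + k4): s = 0.8415, t = 0.4041, ds/dtau = -0.5597, dt/dtau = -0.3975
step 3:
  k1: at (s, t) = (0.841483, 0.404069), (ds/dtau, dt/dtau) = (-0.559653, -0.397457); Gamma_sss = 0.059099, Gamma_sst = 0.290477, Gamma_stt = 0.440924, Gamma_tss = 0.149459, Gamma_tst = 0.734598, Gamma_ttt = 1.115067; k1 = (-0.559653, -0.397457, -0.217390, -0.549766)
  k2: at (s, t) = (0.799509, 0.374259), (ds/dtau, dt/dtau) = (-0.575958, -0.438689); Gamma_sss = 0.047341, Gamma_sst = 0.237768, Gamma_stt = 0.367737, Gamma_tss = 0.122322, Gamma_tst = 0.614359, Gamma_ttt = 0.950182; k2 = (-0.575958, -0.438689, -0.206626, -0.533893)
  k3: at (s, t) = (0.798286, 0.371167), (ds/dtau, dt/dtau) = (-0.575150, -0.437499); Gamma_sss = 0.046102, Gamma_sst = 0.232883, Gamma_stt = 0.361984, Gamma_tss = 0.119804, Gamma_tst = 0.605188, Gamma_ttt = 0.940680; k3 = (-0.575150, -0.437499, -0.201735, -0.524246)
  k4: at (s, t) = (0.755210, 0.338444), (ds/dtau, dt/dtau) = (-0.589914, -0.476093); Gamma_sss = 0.033824, Gamma_sst = 0.176318, Gamma_stt = 0.281629, Gamma_tss = 0.090683, Gamma_tst = 0.472716, Gamma_ttt = 0.755061; k4 = (-0.589914, -0.476093, -0.174645, -0.468232)
  Y <- Y + (h/6)(k1 + 2k2 + 2k3 + k4): s = 0.7552, t = 0.3384, ds/dtau = -0.5899, dt/dtau = -0.4758
step 4:
  k1: at (s, t) = (0.755188, 0.338420), (ds/dtau, dt/dtau) = (-0.589872, -0.475813); Gamma_sss = 0.033816, Gamma_sst = 0.176281, Gamma_stt = 0.281579, Gamma_tss = 0.090664, Gamma_tst = 0.472634, Gamma_ttt = 0.754951; k1 = (-0.589872, -0.475813, -0.174468, -0.467773)
  k2: at (s, t) = (0.710948, 0.302734), (ds/dtau, dt/dtau) = (-0.602958, -0.510896); Gamma_sss = 0.022325, Gamma_sst = 0.121601, Gamma_stt = 0.201768, Gamma_tss = 0.062517, Gamma_tst = 0.340522, Gamma_ttt = 0.565014; k2 = (-0.602958, -0.510896, -0.135699, -0.380001)
  k3: at (s, t) = (0.709967, 0.300103), (ds/dtau, dt/dtau) = (-0.600050, -0.504313); Gamma_sss = 0.021607, Gamma_sst = 0.118436, Gamma_stt = 0.197599, Gamma_tss = 0.060886, Gamma_tst = 0.333747, Gamma_ttt = 0.556826; k3 = (-0.600050, -0.504313, -0.129716, -0.365534)
  k4: at (s, t) = (0.665181, 0.262773), (ds/dtau, dt/dtau) = (-0.609330, -0.530643); Gamma_sss = 0.012660, Gamma_sst = 0.073588, Gamma_stt = 0.129192, Gamma_tss = 0.037807, Gamma_tst = 0.219766, Gamma_ttt = 0.385824; k4 = (-0.609330, -0.530643, -0.088666, -0.264795)
  Y <- Y + (h/6)(k1 + 2k2 + 2k3 + k4): s = 0.6651, t = 0.2625, ds/dtau = -0.6097, dt/dtau = -0.5314

Answer: s = 0.6651, t = 0.2625, ds/dtau = -0.6097, dt/dtau = -0.5314


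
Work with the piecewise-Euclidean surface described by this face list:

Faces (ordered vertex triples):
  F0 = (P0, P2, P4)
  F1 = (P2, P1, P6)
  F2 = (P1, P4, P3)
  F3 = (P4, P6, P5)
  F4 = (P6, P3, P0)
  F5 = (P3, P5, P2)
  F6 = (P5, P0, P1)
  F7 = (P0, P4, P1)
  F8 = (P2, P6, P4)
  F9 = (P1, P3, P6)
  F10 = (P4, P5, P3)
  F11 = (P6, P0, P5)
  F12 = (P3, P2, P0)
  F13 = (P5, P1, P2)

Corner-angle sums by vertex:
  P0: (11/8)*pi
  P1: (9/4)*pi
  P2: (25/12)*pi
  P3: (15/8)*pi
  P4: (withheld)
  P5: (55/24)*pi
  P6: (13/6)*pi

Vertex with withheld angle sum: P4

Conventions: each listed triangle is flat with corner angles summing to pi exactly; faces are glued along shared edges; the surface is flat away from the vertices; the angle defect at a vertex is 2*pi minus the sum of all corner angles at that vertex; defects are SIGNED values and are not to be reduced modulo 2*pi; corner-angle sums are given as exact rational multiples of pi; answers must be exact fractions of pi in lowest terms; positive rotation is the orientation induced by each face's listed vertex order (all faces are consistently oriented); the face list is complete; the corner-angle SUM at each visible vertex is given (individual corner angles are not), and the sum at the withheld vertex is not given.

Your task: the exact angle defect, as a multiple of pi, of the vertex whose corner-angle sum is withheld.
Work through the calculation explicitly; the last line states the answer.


V = 7, E = 21, F = 14; chi = V - E + F = 0
Gauss-Bonnet: total defect = 2*pi*chi = 0; visible defects sum to -pi/24

Answer: defect(P4) = pi/24


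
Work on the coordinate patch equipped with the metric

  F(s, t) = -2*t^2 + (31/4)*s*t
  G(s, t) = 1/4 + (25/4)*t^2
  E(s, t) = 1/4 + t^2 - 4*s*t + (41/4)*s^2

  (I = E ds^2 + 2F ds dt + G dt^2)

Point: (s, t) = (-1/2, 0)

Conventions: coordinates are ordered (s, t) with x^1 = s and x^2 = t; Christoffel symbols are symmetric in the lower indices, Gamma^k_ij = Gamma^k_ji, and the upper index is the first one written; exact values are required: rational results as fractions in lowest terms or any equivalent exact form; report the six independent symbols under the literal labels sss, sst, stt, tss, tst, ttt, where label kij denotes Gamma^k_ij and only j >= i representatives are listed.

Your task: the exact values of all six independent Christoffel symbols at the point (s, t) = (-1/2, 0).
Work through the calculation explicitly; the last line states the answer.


E = 45/16, F = 0, G = 1/4 at the point
E_s = -41/4, E_t = 2, F_s = 0, F_t = -31/8, G_s = 0, G_t = 0
EG - F^2 = 45/64;  g^inv = (64/45) * [[1/4, 0], [0, 45/16]]
first-kind symbols [ij,l] = (1/2)(d_i g_jl + d_j g_il - d_l g_ij): [ss,s] = E_s/2 = -41/8, [ss,t] = F_s - E_t/2 = -1, [st,s] = E_t/2 = 1, [st,t] = G_s/2 = 0, [tt,s] = F_t - G_s/2 = -31/8, [tt,t] = G_t/2 = 0
Gamma^s_ij = (G*[ij,s] - F*[ij,t])/(EG - F^2), Gamma^t_ij = (E*[ij,t] - F*[ij,s])/(EG - F^2)

Answer: Gamma_sss = -82/45, Gamma_sst = 16/45, Gamma_stt = -62/45, Gamma_tss = -4, Gamma_tst = 0, Gamma_ttt = 0


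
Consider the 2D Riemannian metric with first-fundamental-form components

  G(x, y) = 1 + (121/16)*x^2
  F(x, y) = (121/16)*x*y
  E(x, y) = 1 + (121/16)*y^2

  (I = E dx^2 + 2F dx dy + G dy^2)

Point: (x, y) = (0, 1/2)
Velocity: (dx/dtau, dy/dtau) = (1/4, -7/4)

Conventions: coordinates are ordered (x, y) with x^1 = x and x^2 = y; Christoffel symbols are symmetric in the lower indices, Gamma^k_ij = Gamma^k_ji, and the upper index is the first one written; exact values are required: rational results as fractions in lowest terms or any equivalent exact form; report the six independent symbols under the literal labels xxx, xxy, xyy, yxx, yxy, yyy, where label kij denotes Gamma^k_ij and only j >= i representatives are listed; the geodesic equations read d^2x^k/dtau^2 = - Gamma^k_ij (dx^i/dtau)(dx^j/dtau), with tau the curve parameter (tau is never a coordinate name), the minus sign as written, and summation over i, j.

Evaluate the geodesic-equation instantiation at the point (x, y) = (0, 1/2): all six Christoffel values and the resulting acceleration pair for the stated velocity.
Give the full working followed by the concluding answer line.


E = 185/64, F = 0, G = 1 at the point
E_x = 0, E_y = 121/16, F_x = 121/32, F_y = 0, G_x = 0, G_y = 0
EG - F^2 = 185/64;  g^inv = (64/185) * [[1, 0], [0, 185/64]]
first-kind symbols [ij,l] = (1/2)(d_i g_jl + d_j g_il - d_l g_ij): [xx,x] = E_x/2 = 0, [xx,y] = F_x - E_y/2 = 0, [xy,x] = E_y/2 = 121/32, [xy,y] = G_x/2 = 0, [yy,x] = F_y - G_x/2 = 0, [yy,y] = G_y/2 = 0
Gamma^x_ij = (G*[ij,x] - F*[ij,y])/(EG - F^2), Gamma^y_ij = (E*[ij,y] - F*[ij,x])/(EG - F^2)
Gamma_xxx = 0, Gamma_xxy = 242/185, Gamma_xyy = 0, Gamma_yxx = 0, Gamma_yxy = 0, Gamma_yyy = 0
d^2x/dtau^2 = -(Gamma_xxx*(1/4)^2 + 2*Gamma_xxy*(1/4)*(-7/4) + Gamma_xyy*(-7/4)^2) = 847/740
d^2y/dtau^2 = -(Gamma_yxx*(1/4)^2 + 2*Gamma_yxy*(1/4)*(-7/4) + Gamma_yyy*(-7/4)^2) = 0

Answer: Gamma_xxx = 0, Gamma_xxy = 242/185, Gamma_xyy = 0, Gamma_yxx = 0, Gamma_yxy = 0, Gamma_yyy = 0; accelerations (d^2x/dtau^2, d^2y/dtau^2) = (847/740, 0)


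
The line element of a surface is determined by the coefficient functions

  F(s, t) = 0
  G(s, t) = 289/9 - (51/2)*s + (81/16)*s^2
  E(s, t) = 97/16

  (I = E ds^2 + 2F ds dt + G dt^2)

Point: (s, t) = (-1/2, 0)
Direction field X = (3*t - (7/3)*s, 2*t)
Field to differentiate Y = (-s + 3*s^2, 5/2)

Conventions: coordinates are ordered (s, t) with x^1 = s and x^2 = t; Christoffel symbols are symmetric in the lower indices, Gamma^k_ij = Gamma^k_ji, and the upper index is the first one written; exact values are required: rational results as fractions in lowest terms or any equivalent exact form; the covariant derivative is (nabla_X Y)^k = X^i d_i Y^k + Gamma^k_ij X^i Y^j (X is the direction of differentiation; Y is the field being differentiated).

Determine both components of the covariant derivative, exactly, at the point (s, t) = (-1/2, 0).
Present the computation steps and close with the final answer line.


E = 97/16, F = 0, G = 26569/576 at the point
E_s = 0, E_t = 0, F_s = 0, F_t = 0, G_s = -489/16, G_t = 0
EG - F^2 = 2577193/9216;  g^inv = (9216/2577193) * [[26569/576, 0], [0, 97/16]]
first-kind symbols [ij,l] = (1/2)(d_i g_jl + d_j g_il - d_l g_ij): [ss,s] = E_s/2 = 0, [ss,t] = F_s - E_t/2 = 0, [st,s] = E_t/2 = 0, [st,t] = G_s/2 = -489/32, [tt,s] = F_t - G_s/2 = 489/32, [tt,t] = G_t/2 = 0
Gamma^s_ij = (G*[ij,s] - F*[ij,t])/(EG - F^2), Gamma^t_ij = (E*[ij,t] - F*[ij,s])/(EG - F^2)
Gamma_sss = 0, Gamma_sst = 0, Gamma_stt = 489/194, Gamma_tss = 0, Gamma_tst = -54/163, Gamma_ttt = 0
X = (7/6, 0), Y = (5/4, 5/2) at the point

Answer: (nabla_X Y)^s = -14/3, (nabla_X Y)^t = -315/326


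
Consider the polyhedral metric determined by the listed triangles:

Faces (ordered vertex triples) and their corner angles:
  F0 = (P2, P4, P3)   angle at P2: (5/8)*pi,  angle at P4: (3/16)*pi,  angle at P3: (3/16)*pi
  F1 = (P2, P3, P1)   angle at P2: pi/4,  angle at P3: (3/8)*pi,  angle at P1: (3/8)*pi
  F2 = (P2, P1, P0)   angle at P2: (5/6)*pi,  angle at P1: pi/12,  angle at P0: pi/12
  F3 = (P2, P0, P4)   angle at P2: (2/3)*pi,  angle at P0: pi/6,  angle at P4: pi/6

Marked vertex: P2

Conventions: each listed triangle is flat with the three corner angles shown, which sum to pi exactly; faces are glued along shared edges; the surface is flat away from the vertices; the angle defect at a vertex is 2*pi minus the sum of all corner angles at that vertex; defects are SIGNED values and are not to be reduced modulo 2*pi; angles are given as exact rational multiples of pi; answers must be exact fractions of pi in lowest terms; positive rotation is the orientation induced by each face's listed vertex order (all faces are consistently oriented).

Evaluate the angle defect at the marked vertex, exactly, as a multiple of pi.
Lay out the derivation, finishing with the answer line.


Sum of corner angles at P2: (19/8)*pi
defect = 2*pi - (19/8)*pi

Answer: defect(P2) = (-3/8)*pi


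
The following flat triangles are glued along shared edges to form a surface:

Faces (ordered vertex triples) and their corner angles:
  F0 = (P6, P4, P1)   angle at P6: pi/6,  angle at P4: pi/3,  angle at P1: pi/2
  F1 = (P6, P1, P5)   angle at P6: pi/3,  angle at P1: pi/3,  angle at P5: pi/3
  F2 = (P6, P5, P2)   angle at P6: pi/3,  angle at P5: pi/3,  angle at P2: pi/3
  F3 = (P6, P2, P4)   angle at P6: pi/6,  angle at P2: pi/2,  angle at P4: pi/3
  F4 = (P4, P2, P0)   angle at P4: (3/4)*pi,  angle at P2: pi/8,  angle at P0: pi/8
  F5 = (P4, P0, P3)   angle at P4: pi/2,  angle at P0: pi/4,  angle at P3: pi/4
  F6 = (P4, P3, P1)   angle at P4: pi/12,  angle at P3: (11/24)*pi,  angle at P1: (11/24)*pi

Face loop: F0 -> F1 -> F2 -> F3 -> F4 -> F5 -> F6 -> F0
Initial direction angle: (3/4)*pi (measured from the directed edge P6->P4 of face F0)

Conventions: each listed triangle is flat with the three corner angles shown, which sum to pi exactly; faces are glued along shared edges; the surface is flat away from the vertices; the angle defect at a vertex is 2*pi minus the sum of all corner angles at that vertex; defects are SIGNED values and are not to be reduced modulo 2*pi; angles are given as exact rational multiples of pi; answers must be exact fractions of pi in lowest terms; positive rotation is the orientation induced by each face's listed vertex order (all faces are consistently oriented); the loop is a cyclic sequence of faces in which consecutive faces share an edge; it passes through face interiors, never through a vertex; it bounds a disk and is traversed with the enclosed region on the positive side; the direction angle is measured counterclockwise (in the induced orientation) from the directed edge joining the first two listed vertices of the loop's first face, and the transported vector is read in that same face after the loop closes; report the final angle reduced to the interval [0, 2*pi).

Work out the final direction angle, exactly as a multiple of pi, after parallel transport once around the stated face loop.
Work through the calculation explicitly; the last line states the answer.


enclosed vertex P4: corner angles sum to 2*pi, defect = 2*pi - 2*pi = 0
enclosed vertex P6: corner angles sum to pi, defect = 2*pi - pi = pi
by Gauss-Bonnet the loop rotates the vector by the enclosed defect sum (positive orientation, mod 2*pi)
final angle = (3/4)*pi + pi = (7/4)*pi (mod 2*pi)

Answer: final direction angle = (7/4)*pi


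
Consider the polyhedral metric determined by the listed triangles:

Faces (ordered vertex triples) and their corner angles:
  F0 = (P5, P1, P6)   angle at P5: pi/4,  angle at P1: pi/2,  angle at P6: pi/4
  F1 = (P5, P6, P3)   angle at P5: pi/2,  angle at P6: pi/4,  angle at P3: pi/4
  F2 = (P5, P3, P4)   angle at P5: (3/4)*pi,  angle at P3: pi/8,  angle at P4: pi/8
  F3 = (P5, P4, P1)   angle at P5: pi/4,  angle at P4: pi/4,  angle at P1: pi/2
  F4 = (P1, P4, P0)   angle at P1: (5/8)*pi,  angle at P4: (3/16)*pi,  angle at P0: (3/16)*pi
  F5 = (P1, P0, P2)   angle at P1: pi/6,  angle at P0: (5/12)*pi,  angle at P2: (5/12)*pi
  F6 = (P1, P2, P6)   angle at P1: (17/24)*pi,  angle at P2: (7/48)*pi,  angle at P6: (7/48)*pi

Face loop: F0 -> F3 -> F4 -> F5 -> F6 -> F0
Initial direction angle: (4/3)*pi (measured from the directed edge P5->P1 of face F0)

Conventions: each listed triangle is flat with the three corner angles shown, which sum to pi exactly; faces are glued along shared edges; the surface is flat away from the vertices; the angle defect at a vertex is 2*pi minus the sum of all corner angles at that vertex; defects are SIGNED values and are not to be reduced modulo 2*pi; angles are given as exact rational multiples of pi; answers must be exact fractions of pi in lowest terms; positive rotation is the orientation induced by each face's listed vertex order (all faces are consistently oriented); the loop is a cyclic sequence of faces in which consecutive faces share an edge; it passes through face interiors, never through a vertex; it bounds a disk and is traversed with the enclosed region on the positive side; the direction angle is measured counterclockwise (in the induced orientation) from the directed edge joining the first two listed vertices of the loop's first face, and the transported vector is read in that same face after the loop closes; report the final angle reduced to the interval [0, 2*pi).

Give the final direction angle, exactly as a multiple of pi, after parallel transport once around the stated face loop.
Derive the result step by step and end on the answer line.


enclosed vertex P1: corner angles sum to (5/2)*pi, defect = 2*pi - (5/2)*pi = -pi/2
transport around the loop rotates by the sum of enclosed defects; add to the initial angle mod 2*pi
final angle = (4/3)*pi - pi/2 = (5/6)*pi (mod 2*pi)

Answer: final direction angle = (5/6)*pi


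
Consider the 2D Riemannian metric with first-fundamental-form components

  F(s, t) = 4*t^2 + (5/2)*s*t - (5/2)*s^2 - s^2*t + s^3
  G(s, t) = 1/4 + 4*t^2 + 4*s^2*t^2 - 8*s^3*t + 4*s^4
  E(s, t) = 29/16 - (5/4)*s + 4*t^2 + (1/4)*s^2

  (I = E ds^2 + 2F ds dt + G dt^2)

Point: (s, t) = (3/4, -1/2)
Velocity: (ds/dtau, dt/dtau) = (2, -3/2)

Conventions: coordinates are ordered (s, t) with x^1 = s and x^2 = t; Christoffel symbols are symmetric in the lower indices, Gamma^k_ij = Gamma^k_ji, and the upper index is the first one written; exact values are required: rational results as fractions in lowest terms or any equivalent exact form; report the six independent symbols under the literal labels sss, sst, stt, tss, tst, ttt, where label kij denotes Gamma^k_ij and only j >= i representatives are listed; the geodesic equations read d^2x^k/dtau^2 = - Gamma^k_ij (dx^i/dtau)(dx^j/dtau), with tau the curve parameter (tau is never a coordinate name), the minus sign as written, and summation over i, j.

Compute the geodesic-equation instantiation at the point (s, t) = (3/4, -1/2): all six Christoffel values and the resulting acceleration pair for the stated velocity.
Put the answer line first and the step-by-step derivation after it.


Answer: Gamma_sss = -313/1177, Gamma_sst = -55/107, Gamma_stt = -6609/1177, Gamma_tss = -181/1177, Gamma_tst = 161/107, Gamma_ttt = -2077/1177; accelerations (d^2s/dtau^2, d^2t/dtau^2) = (467/44, 599/44)

E = 129/64, F = -41/64, G = 305/64 at the point
E_s = -7/8, E_t = -4, F_s = -41/16, F_t = -43/16, G_s = 15, G_t = -77/8
EG - F^2 = 1177/128;  g^inv = (128/1177) * [[305/64, 41/64], [41/64, 129/64]]
first-kind symbols [ij,l] = (1/2)(d_i g_jl + d_j g_il - d_l g_ij): [ss,s] = E_s/2 = -7/16, [ss,t] = F_s - E_t/2 = -9/16, [st,s] = E_t/2 = -2, [st,t] = G_s/2 = 15/2, [tt,s] = F_t - G_s/2 = -163/16, [tt,t] = G_t/2 = -77/16
Gamma^s_ij = (G*[ij,s] - F*[ij,t])/(EG - F^2), Gamma^t_ij = (E*[ij,t] - F*[ij,s])/(EG - F^2)
Gamma_sss = -313/1177, Gamma_sst = -55/107, Gamma_stt = -6609/1177, Gamma_tss = -181/1177, Gamma_tst = 161/107, Gamma_ttt = -2077/1177
d^2s/dtau^2 = -(Gamma_sss*(2)^2 + 2*Gamma_sst*(2)*(-3/2) + Gamma_stt*(-3/2)^2) = 467/44
d^2t/dtau^2 = -(Gamma_tss*(2)^2 + 2*Gamma_tst*(2)*(-3/2) + Gamma_ttt*(-3/2)^2) = 599/44


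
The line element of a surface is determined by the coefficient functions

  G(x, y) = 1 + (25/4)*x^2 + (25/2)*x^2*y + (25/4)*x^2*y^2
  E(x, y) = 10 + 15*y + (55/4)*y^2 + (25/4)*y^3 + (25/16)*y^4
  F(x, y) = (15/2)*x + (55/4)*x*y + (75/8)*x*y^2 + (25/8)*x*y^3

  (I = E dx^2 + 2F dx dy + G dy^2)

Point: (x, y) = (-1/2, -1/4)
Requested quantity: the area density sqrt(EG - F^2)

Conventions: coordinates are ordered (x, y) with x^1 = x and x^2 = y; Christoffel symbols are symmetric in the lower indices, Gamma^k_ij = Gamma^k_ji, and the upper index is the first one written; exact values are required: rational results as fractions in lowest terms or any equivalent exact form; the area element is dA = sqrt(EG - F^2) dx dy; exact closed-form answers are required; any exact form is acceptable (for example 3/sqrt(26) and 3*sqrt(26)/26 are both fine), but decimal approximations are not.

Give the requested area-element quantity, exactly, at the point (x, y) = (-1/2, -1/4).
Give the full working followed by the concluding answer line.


E = 28745/4096, F = -2355/1024, G = 481/256; EG - F^2 = 32345/4096

Answer: sqrt(EG - F^2) = sqrt(32345)/64


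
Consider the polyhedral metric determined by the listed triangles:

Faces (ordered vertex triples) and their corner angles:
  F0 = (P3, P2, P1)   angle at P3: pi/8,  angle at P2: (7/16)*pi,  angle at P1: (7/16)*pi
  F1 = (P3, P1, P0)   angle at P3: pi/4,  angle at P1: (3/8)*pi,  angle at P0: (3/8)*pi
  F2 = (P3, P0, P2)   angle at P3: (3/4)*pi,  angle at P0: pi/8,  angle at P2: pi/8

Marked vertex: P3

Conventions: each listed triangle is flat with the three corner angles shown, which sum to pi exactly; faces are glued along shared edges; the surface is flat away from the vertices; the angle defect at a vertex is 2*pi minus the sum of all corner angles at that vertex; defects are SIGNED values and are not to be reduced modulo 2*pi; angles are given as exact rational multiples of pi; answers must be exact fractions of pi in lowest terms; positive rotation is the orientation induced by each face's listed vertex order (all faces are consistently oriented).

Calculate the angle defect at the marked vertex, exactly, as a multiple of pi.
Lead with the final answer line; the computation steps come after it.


Answer: defect(P3) = (7/8)*pi

Sum of corner angles at P3: (9/8)*pi
defect = 2*pi - (9/8)*pi


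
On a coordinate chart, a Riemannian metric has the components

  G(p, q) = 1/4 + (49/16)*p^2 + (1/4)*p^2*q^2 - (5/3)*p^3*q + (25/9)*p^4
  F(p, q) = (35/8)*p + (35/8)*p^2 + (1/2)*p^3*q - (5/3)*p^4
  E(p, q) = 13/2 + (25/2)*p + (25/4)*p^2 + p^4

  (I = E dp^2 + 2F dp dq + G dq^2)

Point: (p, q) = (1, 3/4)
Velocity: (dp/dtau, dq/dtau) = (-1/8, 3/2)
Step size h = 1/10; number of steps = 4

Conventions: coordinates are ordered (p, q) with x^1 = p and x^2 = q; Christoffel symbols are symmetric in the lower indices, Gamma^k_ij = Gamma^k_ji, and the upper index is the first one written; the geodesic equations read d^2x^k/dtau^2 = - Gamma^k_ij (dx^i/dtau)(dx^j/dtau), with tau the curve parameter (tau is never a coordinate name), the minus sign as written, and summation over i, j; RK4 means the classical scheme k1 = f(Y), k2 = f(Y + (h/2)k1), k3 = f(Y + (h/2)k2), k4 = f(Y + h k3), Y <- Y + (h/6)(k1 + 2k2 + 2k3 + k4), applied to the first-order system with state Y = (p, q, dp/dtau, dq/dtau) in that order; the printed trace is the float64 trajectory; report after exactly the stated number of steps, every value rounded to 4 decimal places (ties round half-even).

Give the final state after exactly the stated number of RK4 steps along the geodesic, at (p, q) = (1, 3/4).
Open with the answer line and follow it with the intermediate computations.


Answer: p = 1.0017, q = 1.3002, dp/dtau = 0.1466, dq/dtau = 1.1393

f(Y) = (dp/dtau, dq/dtau, -Gamma^p_ij Y'^i Y'^j, -Gamma^q_ij Y'^i Y'^j) with the Gammas evaluated at the stage position; h = 0.100000; intermediate values shown to 6 dp
step 0: p = 1.0000, q = 0.7500, dp/dtau = -0.1250, dq/dtau = 1.5000
step 1:
  k1: at (p, q) = (1.000000, 0.750000), (dp/dtau, dq/dtau) = (-0.125000, 1.500000); Gamma_ppp = 0.208515, Gamma_ppq = -0.683432, Gamma_pqq = -0.359145, Gamma_qpp = 1.210254, Gamma_qpq = 2.405377, Gamma_qqq = 0.408116; k1 = (-0.125000, 1.500000, 0.548530, -0.035156)
  k2: at (p, q) = (0.993750, 0.825000), (dp/dtau, dq/dtau) = (-0.097573, 1.498242); Gamma_ppp = 0.165581, Gamma_ppq = -0.708001, Gamma_pqq = -0.357098, Gamma_qpp = 1.357102, Gamma_qpq = 2.478267, Gamma_qqq = 0.425947; k2 = (-0.097573, 1.498242, 0.593009, -0.244466)
  k3: at (p, q) = (0.995121, 0.824912), (dp/dtau, dq/dtau) = (-0.095350, 1.487777); Gamma_ppp = 0.169380, Gamma_ppq = -0.706145, Gamma_pqq = -0.357050, Gamma_qpp = 1.343240, Gamma_qpq = 2.472010, Gamma_qqq = 0.424445; k3 = (-0.095350, 1.487777, 0.588436, -0.250360)
  k4: at (p, q) = (0.990465, 0.898778), (dp/dtau, dq/dtau) = (-0.066156, 1.474964); Gamma_ppp = 0.127278, Gamma_ppq = -0.729698, Gamma_pqq = -0.355508, Gamma_qpp = 1.485370, Gamma_qpq = 2.541413, Gamma_qqq = 0.441524; k4 = (-0.066156, 1.474964, 0.630452, -0.471070)
  Y <- Y + (h/6)(k1 + 2k2 + 2k3 + k4): p = 0.9904, q = 0.8991, dp/dtau = -0.0660, dq/dtau = 1.4751
step 2:
  k1: at (p, q) = (0.990383, 0.899117), (dp/dtau, dq/dtau) = (-0.065969, 1.475069); Gamma_ppp = 0.126895, Gamma_ppq = -0.729894, Gamma_pqq = -0.355506, Gamma_qpp = 1.486706, Gamma_qpq = 2.542029, Gamma_qqq = 0.441674; k1 = (-0.065969, 1.475069, 0.630918, -0.472754)
  k2: at (p, q) = (0.987085, 0.972870), (dp/dtau, dq/dtau) = (-0.034423, 1.451431); Gamma_ppp = 0.084902, Gamma_ppq = -0.752906, Gamma_pqq = -0.354417, Gamma_qpp = 1.626625, Gamma_qpq = 2.609316, Gamma_qqq = 0.458359; k2 = (-0.034423, 1.451431, 0.671300, -0.706795)
  k3: at (p, q) = (0.988662, 0.971688), (dp/dtau, dq/dtau) = (-0.032404, 1.439729); Gamma_ppp = 0.090507, Gamma_ppq = -0.750295, Gamma_pqq = -0.354304, Gamma_qpp = 1.606612, Gamma_qpq = 2.600612, Gamma_qqq = 0.456258; k3 = (-0.032404, 1.439729, 0.664307, -0.704776)
  k4: at (p, q) = (0.987143, 1.043090), (dp/dtau, dq/dtau) = (0.000462, 1.404591); Gamma_ppp = 0.052262, Gamma_ppq = -0.771231, Gamma_pqq = -0.353533, Gamma_qpp = 1.731887, Gamma_qpq = 2.660794, Gamma_qqq = 0.471340; k4 = (0.000462, 1.404591, 0.698478, -0.933349)
  Y <- Y + (h/6)(k1 + 2k2 + 2k3 + k4): p = 0.9871, q = 1.0435, dp/dtau = 0.0007, dq/dtau = 1.4046
step 3:
  k1: at (p, q) = (0.987064, 1.043483), (dp/dtau, dq/dtau) = (0.000708, 1.404581); Gamma_ppp = 0.051800, Gamma_ppq = -0.771457, Gamma_pqq = -0.353538, Gamma_qpp = 1.733472, Gamma_qpq = 2.661502, Gamma_qqq = 0.471515; k1 = (0.000708, 1.404581, 0.699011, -0.935521)
  k2: at (p, q) = (0.987099, 1.113712), (dp/dtau, dq/dtau) = (0.035659, 1.357805); Gamma_ppp = 0.016609, Gamma_ppq = -0.790790, Gamma_pqq = -0.353022, Gamma_qpp = 1.846550, Gamma_qpq = 2.715974, Gamma_qqq = 0.485341; k2 = (0.035659, 1.357805, 0.727399, -1.160141)
  k3: at (p, q) = (0.988847, 1.111373), (dp/dtau, dq/dtau) = (0.037078, 1.346574); Gamma_ppp = 0.024162, Gamma_ppq = -0.787366, Gamma_pqq = -0.352811, Gamma_qpp = 1.820058, Gamma_qpq = 2.704707, Gamma_qqq = 0.482590; k3 = (0.037078, 1.346574, 0.718329, -1.147647)
  k4: at (p, q) = (0.990772, 1.178140), (dp/dtau, dq/dtau) = (0.072541, 1.289817); Gamma_ppp = -0.004087, Gamma_ppq = -0.803470, Gamma_pqq = -0.352346, Gamma_qpp = 1.908020, Gamma_qpq = 2.748346, Gamma_qqq = 0.493864; k4 = (0.072541, 1.289817, 0.736547, -1.345942)
  Y <- Y + (h/6)(k1 + 2k2 + 2k3 + k4): p = 0.9907, q = 1.1785, dp/dtau = 0.0728, dq/dtau = 1.2896
step 4:
  k1: at (p, q) = (0.990709, 1.178536), (dp/dtau, dq/dtau) = (0.072825, 1.289631); Gamma_ppp = -0.004539, Gamma_ppq = -0.803688, Gamma_pqq = -0.352355, Gamma_qpp = 1.909548, Gamma_qpq = 2.749019, Gamma_qqq = 0.494033; k1 = (0.072825, 1.289631, 0.737003, -1.348137)
  k2: at (p, q) = (0.994351, 1.243017), (dp/dtau, dq/dtau) = (0.109675, 1.222224); Gamma_ppp = -0.026469, Gamma_ppq = -0.816966, Gamma_pqq = -0.351877, Gamma_qpp = 1.974675, Gamma_qpq = 2.783059, Gamma_qqq = 0.503042; k2 = (0.109675, 1.222224, 0.744988, -1.521337)
  k3: at (p, q) = (0.996193, 1.239647), (dp/dtau, dq/dtau) = (0.110074, 1.213564); Gamma_ppp = -0.017348, Gamma_ppq = -0.812854, Gamma_pqq = -0.351563, Gamma_qpp = 1.943171, Gamma_qpq = 2.769731, Gamma_qqq = 0.499743; k3 = (0.110074, 1.213564, 0.735136, -1.499508)
  k4: at (p, q) = (1.001717, 1.299892), (dp/dtau, dq/dtau) = (0.146339, 1.139680); Gamma_ppp = -0.030015, Gamma_ppq = -0.821996, Gamma_pqq = -0.350867, Gamma_qpp = 1.976124, Gamma_qpq = 2.790292, Gamma_qqq = 0.505450; k4 = (0.146339, 1.139680, 0.730556, -1.629557)
  Y <- Y + (h/6)(k1 + 2k2 + 2k3 + k4): p = 1.0017, q = 1.3002, dp/dtau = 0.1466, dq/dtau = 1.1393
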